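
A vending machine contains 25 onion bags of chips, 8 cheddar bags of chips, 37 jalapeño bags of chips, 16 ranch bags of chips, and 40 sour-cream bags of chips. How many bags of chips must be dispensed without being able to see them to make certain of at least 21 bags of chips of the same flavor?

Treat the 5 flavors as pigeonholes.
In the worst case we take at most 20 of each flavor, but all 8 cheddar and all 16 ranch (fewer than 20), giving 20 + 8 + 20 + 16 + 20 = 84.
One more bag of chips then forces some flavor to 21, so 84 + 1 = 85.

85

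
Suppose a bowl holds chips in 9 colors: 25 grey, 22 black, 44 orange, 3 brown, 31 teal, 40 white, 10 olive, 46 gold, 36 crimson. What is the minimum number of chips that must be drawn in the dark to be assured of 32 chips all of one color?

216

In the worst case we take at most 31 of each color, but all 25 grey, all 22 black, all 3 brown, and all 10 olive (fewer than 31), giving 25 + 22 + 31 + 3 + 31 + 31 + 10 + 31 + 31 = 215.
One more chip then forces some color to 32, so 215 + 1 = 216.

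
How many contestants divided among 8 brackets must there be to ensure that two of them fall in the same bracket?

There are 8 brackets acting as pigeonholes.
With 8 contestants we could place one in each, avoiding any repeat.
One more forces some class to hold 2, so 8 + 1 = 9.

9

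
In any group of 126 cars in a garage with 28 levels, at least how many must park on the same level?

5

The 126 cars fall into 28 levels.
If each of the 28 levels held at most 4, the total would be at most 28 × 4 = 112 < 126, a contradiction.
So at least one holds ⌈126/28⌉ = 5.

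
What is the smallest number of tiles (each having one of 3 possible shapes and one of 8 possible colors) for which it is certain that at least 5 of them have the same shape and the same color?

97

There are 3 × 8 = 24 (shape, color) combinations acting as pigeonholes.
With 24 × 4 = 96 tiles we could place exactly 4 in each, with no (shape, color) pair reaching 5.
One more forces some (shape, color) pair to hold 5, so 96 + 1 = 97.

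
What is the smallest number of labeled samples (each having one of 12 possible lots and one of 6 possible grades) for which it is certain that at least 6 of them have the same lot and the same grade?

361

There are 12 × 6 = 72 (lot, grade) combinations acting as pigeonholes.
With 72 × 5 = 360 labeled samples we could place exactly 5 in each, with no (lot, grade) pair reaching 6.
One more forces some (lot, grade) pair to hold 6, so 360 + 1 = 361.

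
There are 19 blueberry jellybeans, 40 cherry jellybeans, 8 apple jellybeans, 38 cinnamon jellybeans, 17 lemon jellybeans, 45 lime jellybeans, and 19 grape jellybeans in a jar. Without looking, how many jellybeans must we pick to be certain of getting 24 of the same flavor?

133

Treat the 7 flavors as pigeonholes.
In the worst case we take at most 23 of each flavor, but all 19 blueberry, all 8 apple, all 17 lemon, and all 19 grape (fewer than 23), giving 19 + 23 + 8 + 23 + 17 + 23 + 19 = 132.
One more jellybean then forces some flavor to 24, so 132 + 1 = 133.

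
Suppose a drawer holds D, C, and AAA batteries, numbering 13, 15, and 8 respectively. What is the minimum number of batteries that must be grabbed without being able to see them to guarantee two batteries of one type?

The worst case takes 1 battery of each type without reaching 2 of any: 3 × 1 = 3.
The next battery must bring some type to 2, so 3 + 1 = 4.

4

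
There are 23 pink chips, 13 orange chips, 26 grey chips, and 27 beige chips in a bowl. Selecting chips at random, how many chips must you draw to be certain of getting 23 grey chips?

86

The worst case draws every non-grey chip first: 23 + 13 + 27 = 63.
The next 23 draws are then forced to be grey, giving 63 + 23 = 86.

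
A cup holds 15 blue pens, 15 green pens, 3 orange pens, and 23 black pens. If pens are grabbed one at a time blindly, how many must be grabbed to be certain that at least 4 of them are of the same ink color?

The worst case takes 3 pens of each ink color without reaching 4 of any: 4 × 3 = 12.
The next pen must bring some ink color to 4, so 12 + 1 = 13.

13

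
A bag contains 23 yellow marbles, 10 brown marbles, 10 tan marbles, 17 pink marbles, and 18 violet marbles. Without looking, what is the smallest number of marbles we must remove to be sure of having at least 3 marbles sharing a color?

The worst case takes 2 marbles of each color without reaching 3 of any: 5 × 2 = 10.
The next marble must bring some color to 3, so 10 + 1 = 11.

11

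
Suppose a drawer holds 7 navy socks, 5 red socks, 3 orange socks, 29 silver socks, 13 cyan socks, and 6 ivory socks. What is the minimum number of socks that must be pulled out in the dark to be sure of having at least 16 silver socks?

50

To avoid silver socks as long as possible, exhaust the other 5 colors first.
The worst case draws every non-silver sock first: 7 + 5 + 3 + 13 + 6 = 34.
The next 16 draws are then forced to be silver, giving 34 + 16 = 50.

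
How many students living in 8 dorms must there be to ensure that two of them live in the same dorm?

9

There are 8 dorms acting as pigeonholes.
With 8 students we could place one in each, avoiding any repeat.
One more forces some class to hold 2, so 8 + 1 = 9.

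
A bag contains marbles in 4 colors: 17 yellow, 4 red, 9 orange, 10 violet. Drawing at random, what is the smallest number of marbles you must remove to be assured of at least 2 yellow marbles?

25

The worst case draws every non-yellow marble first: 4 + 9 + 10 = 23.
The next 2 draws are then forced to be yellow, giving 23 + 2 = 25.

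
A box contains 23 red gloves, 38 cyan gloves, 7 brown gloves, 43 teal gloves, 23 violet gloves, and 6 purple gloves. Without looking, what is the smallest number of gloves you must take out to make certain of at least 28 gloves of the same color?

114

Treat the 6 colors as pigeonholes.
In the worst case we take at most 27 of each color, but all 23 red, all 7 brown, all 23 violet, and all 6 purple (fewer than 27), giving 23 + 27 + 7 + 27 + 23 + 6 = 113.
One more glove then forces some color to 28, so 113 + 1 = 114.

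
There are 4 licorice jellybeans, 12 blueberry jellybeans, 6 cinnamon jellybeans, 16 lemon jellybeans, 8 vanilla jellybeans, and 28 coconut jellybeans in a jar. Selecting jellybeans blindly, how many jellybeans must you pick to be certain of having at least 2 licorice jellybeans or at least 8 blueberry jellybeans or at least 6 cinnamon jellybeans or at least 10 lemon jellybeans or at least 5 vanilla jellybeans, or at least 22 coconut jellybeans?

48

The worst case stops just short of every target: 1 licorice, 7 blueberry, 5 cinnamon, 9 lemon, 4 vanilla, 21 coconut — 1 + 7 + 5 + 9 + 4 + 21 = 47 jellybeans.
One more jellybean must push some flavor to its target, so 47 + 1 = 48.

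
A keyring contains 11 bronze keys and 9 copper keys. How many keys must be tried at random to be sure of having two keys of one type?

3

The worst case takes 1 key of each type without reaching 2 of any: 2 × 1 = 2.
The next key must bring some type to 2, so 2 + 1 = 3.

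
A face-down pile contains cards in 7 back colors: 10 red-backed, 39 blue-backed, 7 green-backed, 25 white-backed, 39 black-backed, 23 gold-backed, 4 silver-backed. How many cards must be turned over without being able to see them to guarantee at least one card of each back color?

The hardest back color to obtain is silver-backed: we could draw every other card first — 147 − 4 = 143 cards — without a single silver-backed one.
The next draw must be silver-backed, so 143 + 1 = 144.

144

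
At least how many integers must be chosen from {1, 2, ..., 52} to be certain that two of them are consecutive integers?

27

Partition {1, …, 52} into 26 pairs: {1,2}, {3,4}, …, {51,52}.
Choosing 26 integers — say the 26 even numbers 2, 4, …, 52 — takes one from each pair and avoids the property.
Choosing 27 forces two into the same pair by pigeonhole, and those are consecutive. So 27.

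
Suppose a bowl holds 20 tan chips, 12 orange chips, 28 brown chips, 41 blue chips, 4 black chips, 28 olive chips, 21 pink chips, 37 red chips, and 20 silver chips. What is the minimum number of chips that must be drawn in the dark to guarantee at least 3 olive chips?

186

To avoid olive chips as long as possible, exhaust the other 8 colors first.
The worst case draws every non-olive chip first: 20 + 12 + 28 + 41 + 4 + 21 + 37 + 20 = 183.
The next 3 draws are then forced to be olive, giving 183 + 3 = 186.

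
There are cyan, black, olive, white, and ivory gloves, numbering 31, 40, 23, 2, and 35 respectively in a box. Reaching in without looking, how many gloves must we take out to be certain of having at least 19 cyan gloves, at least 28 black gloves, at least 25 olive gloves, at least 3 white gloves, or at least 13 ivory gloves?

83

The worst case stops just short of every target: 18 cyan, 27 black, all 23 olive, 2 white, 12 ivory — 18 + 27 + 23 + 2 + 12 = 82 gloves.
One more glove must push some color to its target, so 82 + 1 = 83.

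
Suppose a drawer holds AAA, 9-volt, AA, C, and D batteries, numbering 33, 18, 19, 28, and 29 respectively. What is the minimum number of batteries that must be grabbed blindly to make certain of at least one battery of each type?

110

The hardest type to obtain is 9-volt: we could draw every other battery first — 127 − 18 = 109 batteries — without a single 9-volt one.
The next draw must be 9-volt, so 109 + 1 = 110.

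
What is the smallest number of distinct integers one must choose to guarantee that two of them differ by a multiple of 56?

57

Use the pigeonhole principle on residue classes: two integers differ by a multiple of 56 exactly when they share a remainder mod 56.
There are 56 residue classes mod 56, so 56 integers can all lie in distinct classes.
One more integer must repeat a residue, giving a difference divisible by 56. So n = 56 + 1 = 57.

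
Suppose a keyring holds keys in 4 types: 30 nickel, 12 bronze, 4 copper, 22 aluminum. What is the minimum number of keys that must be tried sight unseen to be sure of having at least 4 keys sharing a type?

The worst case takes 3 keys of each type without reaching 4 of any: 4 × 3 = 12.
The next key must bring some type to 4, so 12 + 1 = 13.

13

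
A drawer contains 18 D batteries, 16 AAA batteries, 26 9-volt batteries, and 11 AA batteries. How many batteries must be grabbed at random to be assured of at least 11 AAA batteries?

66

The worst case draws every non-AAA battery first: 18 + 26 + 11 = 55.
The next 11 draws are then forced to be AAA, giving 55 + 11 = 66.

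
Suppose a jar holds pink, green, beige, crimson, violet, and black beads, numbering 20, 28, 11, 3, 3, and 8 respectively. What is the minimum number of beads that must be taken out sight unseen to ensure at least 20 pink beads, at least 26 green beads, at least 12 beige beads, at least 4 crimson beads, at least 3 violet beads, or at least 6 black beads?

66

The worst case stops just short of every target: 19 pink, 25 green, 11 beige, 3 crimson, 2 violet, 5 black — 19 + 25 + 11 + 3 + 2 + 5 = 65 beads.
One more bead must push some color to its target, so 65 + 1 = 66.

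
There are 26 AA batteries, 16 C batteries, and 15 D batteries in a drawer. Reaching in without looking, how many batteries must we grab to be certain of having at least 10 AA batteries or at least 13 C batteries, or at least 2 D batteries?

23

The worst case stops just short of every target: 9 AA, 12 C, 1 D — 9 + 12 + 1 = 22 batteries.
One more battery must push some type to its target, so 22 + 1 = 23.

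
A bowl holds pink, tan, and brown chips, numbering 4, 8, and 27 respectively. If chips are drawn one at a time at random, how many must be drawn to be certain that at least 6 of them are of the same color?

In the worst case we take at most 5 of each color, but all 4 pink (fewer than 5), giving 4 + 5 + 5 = 14.
One more chip then forces some color to 6, so 14 + 1 = 15.

15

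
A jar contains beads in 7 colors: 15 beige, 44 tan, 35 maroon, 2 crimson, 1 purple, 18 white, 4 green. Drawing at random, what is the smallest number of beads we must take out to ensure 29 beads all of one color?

97

In the worst case we take at most 28 of each color, but all 15 beige, all 2 crimson, all 1 purple, all 18 white, and all 4 green (fewer than 28), giving 15 + 28 + 28 + 2 + 1 + 18 + 4 = 96.
One more bead then forces some color to 29, so 96 + 1 = 97.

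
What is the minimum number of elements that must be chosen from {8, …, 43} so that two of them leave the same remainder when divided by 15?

16

Use the pigeonhole principle on residue classes: group the integers by remainder mod 15; there are 15 residue classes, each nonempty in this range.
Choosing one from each class (15 integers) avoids any shared remainder.
One more choice must repeat a class, so two differ by a multiple of 15. Hence 15 + 1 = 16.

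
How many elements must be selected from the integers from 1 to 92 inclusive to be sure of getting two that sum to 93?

47

Partition {1, …, 92} into 46 pairs: {1,92}, {2,91}, …, {46,47}.
Choosing 46 integers — say the integers 1 through 46 — takes one from each pair and avoids the property.
Choosing 47 forces two into the same pair by pigeonhole, and those sum to 93. So 47.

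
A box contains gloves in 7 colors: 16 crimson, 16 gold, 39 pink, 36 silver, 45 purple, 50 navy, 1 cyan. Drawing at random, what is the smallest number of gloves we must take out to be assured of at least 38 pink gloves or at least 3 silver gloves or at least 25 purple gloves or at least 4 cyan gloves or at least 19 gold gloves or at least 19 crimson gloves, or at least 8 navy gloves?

104

Each of the 7 colors has its own threshold; avoid all of them simultaneously.
The worst case stops just short of every target: all 16 crimson, all 16 gold, 37 pink, 2 silver, 24 purple, 7 navy, all 1 cyan — 16 + 16 + 37 + 2 + 24 + 7 + 1 = 103 gloves.
One more glove must push some color to its target, so 103 + 1 = 104.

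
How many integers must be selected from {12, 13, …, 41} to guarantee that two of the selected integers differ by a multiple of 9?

Group the integers by remainder mod 9; there are 9 residue classes, each nonempty in this range.
Choosing one from each class (9 integers) avoids any shared remainder.
One more choice must repeat a class, so two differ by a multiple of 9. Hence 9 + 1 = 10.

10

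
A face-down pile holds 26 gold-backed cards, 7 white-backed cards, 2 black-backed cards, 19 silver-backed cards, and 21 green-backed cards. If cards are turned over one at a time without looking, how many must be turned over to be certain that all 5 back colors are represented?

74

The hardest back color to obtain is black-backed: we could draw every other card first — 75 − 2 = 73 cards — without a single black-backed one.
The next draw must be black-backed, so 73 + 1 = 74.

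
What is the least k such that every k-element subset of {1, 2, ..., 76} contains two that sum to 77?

39

Partition {1, …, 76} into 38 pairs: {1,76}, {2,75}, …, {38,39}.
Choosing 38 integers — say the integers 1 through 38 — takes one from each pair and avoids the property.
Choosing 39 forces two into the same pair by pigeonhole, and those sum to 77. So 39.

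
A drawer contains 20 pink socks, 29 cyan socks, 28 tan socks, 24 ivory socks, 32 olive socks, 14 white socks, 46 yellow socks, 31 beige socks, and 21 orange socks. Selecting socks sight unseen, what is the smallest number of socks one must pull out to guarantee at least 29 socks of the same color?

220

In the worst case we take at most 28 of each color, but all 20 pink, all 24 ivory, all 14 white, and all 21 orange (fewer than 28), giving 20 + 28 + 28 + 24 + 28 + 14 + 28 + 28 + 21 = 219.
One more sock then forces some color to 29, so 219 + 1 = 220.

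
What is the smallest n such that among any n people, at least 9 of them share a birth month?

97

There are 12 months of the year acting as pigeonholes.
With 12 × 8 = 96 people we could place exactly 8 in each, with no class reaching 9.
One more forces some class to hold 9, so 96 + 1 = 97.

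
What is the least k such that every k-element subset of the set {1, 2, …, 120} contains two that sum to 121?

Partition {1, …, 120} into 60 pairs: {1,120}, {2,119}, …, {60,61}.
Choosing 60 integers — say the integers 1 through 60 — takes one from each pair and avoids the property.
Choosing 61 forces two into the same pair by pigeonhole, and those sum to 121. So 61.

61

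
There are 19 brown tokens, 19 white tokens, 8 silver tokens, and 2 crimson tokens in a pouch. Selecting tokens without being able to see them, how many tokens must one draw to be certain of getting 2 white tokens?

31

To avoid white tokens as long as possible, exhaust the other 3 colors first.
The worst case draws every non-white token first: 19 + 8 + 2 = 29.
The next 2 draws are then forced to be white, giving 29 + 2 = 31.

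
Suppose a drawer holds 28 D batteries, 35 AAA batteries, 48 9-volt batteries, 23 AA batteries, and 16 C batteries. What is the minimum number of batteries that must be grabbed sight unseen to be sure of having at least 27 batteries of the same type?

In the worst case we take at most 26 of each type, but all 23 AA and all 16 C (fewer than 26), giving 26 + 26 + 26 + 23 + 16 = 117.
One more battery then forces some type to 27, so 117 + 1 = 118.

118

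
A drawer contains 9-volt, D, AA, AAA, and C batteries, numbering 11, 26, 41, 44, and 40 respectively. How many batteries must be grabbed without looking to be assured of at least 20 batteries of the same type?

Treat the 5 types as pigeonholes.
In the worst case we take at most 19 of each type, but all 11 9-volt (fewer than 19), giving 11 + 19 + 19 + 19 + 19 = 87.
One more battery then forces some type to 20, so 87 + 1 = 88.

88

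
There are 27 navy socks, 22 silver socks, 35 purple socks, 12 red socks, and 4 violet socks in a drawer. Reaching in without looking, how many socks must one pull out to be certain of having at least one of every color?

The hardest color to obtain is violet: we could draw every other sock first — 100 − 4 = 96 socks — without a single violet one.
The next draw must be violet, so 96 + 1 = 97.

97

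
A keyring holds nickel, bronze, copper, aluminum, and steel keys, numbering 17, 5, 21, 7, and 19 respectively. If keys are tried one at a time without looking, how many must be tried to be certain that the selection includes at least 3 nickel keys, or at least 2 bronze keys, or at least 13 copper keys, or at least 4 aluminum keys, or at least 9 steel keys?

The worst case stops just short of every target: 2 nickel, 1 bronze, 12 copper, 3 aluminum, 8 steel — 2 + 1 + 12 + 3 + 8 = 26 keys.
One more key must push some type to its target, so 26 + 1 = 27.

27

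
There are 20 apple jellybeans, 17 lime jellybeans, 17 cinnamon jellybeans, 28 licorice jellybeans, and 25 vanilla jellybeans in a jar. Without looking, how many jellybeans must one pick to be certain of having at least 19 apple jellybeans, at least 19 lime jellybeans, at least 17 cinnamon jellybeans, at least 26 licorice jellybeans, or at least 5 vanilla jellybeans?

Each of the 5 flavors has its own threshold; avoid all of them simultaneously.
The worst case stops just short of every target: 18 apple, all 17 lime, 16 cinnamon, 25 licorice, 4 vanilla — 18 + 17 + 16 + 25 + 4 = 80 jellybeans.
One more jellybean must push some flavor to its target, so 80 + 1 = 81.

81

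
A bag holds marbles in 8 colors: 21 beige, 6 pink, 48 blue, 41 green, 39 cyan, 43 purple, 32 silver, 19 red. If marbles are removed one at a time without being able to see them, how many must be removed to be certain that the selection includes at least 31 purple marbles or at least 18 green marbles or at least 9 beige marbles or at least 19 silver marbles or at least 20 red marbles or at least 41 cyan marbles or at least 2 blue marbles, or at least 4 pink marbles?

136

The worst case stops just short of every target: 8 beige, 3 pink, 1 blue, 17 green, all 39 cyan, 30 purple, 18 silver, 19 red — 8 + 3 + 1 + 17 + 39 + 30 + 18 + 19 = 135 marbles.
One more marble must push some color to its target, so 135 + 1 = 136.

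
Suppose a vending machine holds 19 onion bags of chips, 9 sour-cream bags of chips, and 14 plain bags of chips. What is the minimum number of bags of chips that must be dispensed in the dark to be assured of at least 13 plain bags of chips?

The worst case draws every non-plain bag of chips first: 19 + 9 = 28.
The next 13 draws are then forced to be plain, giving 28 + 13 = 41.

41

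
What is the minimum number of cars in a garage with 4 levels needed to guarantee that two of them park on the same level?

There are 4 levels acting as pigeonholes.
With 4 cars we could place one in each, avoiding any repeat.
One more forces some class to hold 2, so 4 + 1 = 5.

5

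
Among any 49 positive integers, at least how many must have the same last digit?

5

There are 10 possible last digits, which serve as the pigeonholes.
If each of the 10 possible last digits held at most 4, the total would be at most 10 × 4 = 40 < 49, a contradiction.
So at least one holds ⌈49/10⌉ = 5.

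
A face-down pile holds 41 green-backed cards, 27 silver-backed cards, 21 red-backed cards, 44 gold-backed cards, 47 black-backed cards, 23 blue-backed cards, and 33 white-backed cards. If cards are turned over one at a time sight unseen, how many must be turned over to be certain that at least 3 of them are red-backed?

To avoid red-backed cards as long as possible, exhaust the other 6 back colors first.
The worst case draws every non-red-backed card first: 41 + 27 + 44 + 47 + 23 + 33 = 215.
The next 3 draws are then forced to be red-backed, giving 215 + 3 = 218.

218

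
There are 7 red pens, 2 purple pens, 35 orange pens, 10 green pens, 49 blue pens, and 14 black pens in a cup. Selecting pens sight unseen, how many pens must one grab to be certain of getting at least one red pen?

111

The worst case draws every non-red pen first: 2 + 35 + 10 + 49 + 14 = 110.
The next draw is then forced to be red, giving 110 + 1 = 111.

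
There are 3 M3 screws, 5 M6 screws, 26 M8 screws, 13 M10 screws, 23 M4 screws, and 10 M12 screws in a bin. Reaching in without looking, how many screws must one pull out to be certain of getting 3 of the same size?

The worst case takes 2 screws of each size without reaching 3 of any: 6 × 2 = 12.
The next screw must bring some size to 3, so 12 + 1 = 13.

13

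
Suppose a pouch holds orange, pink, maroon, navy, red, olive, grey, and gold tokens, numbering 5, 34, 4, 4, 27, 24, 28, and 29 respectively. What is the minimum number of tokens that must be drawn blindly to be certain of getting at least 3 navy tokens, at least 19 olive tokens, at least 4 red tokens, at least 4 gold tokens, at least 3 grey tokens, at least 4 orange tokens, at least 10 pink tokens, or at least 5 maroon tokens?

Each of the 8 colors has its own threshold; avoid all of them simultaneously.
The worst case stops just short of every target: 3 orange, 9 pink, 4 maroon, 2 navy, 3 red, 18 olive, 2 grey, 3 gold — 3 + 9 + 4 + 2 + 3 + 18 + 2 + 3 = 44 tokens.
One more token must push some color to its target, so 44 + 1 = 45.

45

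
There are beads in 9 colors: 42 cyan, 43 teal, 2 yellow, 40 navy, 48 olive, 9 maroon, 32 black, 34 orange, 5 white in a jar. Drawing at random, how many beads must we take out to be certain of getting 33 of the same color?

209

Treat the 9 colors as pigeonholes.
In the worst case we take at most 32 of each color, but all 2 yellow, all 9 maroon, and all 5 white (fewer than 32), giving 32 + 32 + 2 + 32 + 32 + 9 + 32 + 32 + 5 = 208.
One more bead then forces some color to 33, so 208 + 1 = 209.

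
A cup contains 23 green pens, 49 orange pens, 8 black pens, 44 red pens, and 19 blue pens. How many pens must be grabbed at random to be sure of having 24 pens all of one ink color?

In the worst case we take at most 23 of each ink color, but all 8 black and all 19 blue (fewer than 23), giving 23 + 23 + 8 + 23 + 19 = 96.
One more pen then forces some ink color to 24, so 96 + 1 = 97.

97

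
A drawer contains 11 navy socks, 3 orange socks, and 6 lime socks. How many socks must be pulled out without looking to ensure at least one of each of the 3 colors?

The hardest color to obtain is orange: we could draw every other sock first — 20 − 3 = 17 socks — without a single orange one.
The next draw must be orange, so 17 + 1 = 18.

18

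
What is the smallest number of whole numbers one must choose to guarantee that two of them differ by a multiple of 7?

Two integers differ by a multiple of 7 exactly when they share a remainder mod 7.
There are 7 residue classes mod 7, so 7 integers can all lie in distinct classes.
One more integer must repeat a residue, giving a difference divisible by 7. So n = 7 + 1 = 8.

8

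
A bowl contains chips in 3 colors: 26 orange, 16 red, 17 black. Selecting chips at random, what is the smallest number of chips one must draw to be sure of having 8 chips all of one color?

22

The worst case takes 7 chips of each color without reaching 8 of any: 3 × 7 = 21.
The next chip must bring some color to 8, so 21 + 1 = 22.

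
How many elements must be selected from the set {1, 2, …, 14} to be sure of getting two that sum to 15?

8

Partition {1, …, 14} into 7 pairs: {1,14}, {2,13}, …, {7,8}.
Choosing 7 integers — say the integers 1 through 7 — takes one from each pair and avoids the property.
Choosing 8 forces two into the same pair by pigeonhole, and those sum to 15. So 8.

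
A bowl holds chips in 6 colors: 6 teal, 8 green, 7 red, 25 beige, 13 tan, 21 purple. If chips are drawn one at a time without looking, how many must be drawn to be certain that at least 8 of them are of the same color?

42

Treat the 6 colors as pigeonholes.
In the worst case we take at most 7 of each color, but all 6 teal (fewer than 7), giving 6 + 7 + 7 + 7 + 7 + 7 = 41.
One more chip then forces some color to 8, so 41 + 1 = 42.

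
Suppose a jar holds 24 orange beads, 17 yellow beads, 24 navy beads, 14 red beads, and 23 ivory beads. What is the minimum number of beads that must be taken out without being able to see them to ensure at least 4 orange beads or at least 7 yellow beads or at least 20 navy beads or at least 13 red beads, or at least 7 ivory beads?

47

Each of the 5 colors has its own threshold; avoid all of them simultaneously.
The worst case stops just short of every target: 3 orange, 6 yellow, 19 navy, 12 red, 6 ivory — 3 + 6 + 19 + 12 + 6 = 46 beads.
One more bead must push some color to its target, so 46 + 1 = 47.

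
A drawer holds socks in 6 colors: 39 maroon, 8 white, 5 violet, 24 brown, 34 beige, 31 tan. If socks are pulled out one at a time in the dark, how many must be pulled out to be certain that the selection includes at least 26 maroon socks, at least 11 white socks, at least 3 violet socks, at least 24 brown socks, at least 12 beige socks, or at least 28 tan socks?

Each of the 6 colors has its own threshold; avoid all of them simultaneously.
The worst case stops just short of every target: 25 maroon, all 8 white, 2 violet, 23 brown, 11 beige, 27 tan — 25 + 8 + 2 + 23 + 11 + 27 = 96 socks.
One more sock must push some color to its target, so 96 + 1 = 97.

97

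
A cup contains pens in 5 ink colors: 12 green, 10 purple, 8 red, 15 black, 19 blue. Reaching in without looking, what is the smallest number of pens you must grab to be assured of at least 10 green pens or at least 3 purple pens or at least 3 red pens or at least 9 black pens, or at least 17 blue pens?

The worst case stops just short of every target: 9 green, 2 purple, 2 red, 8 black, 16 blue — 9 + 2 + 2 + 8 + 16 = 37 pens.
One more pen must push some ink color to its target, so 37 + 1 = 38.

38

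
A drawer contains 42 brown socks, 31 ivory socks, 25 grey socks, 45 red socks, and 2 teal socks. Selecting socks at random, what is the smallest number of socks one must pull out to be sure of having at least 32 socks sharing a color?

121

In the worst case we take at most 31 of each color, but all 25 grey and all 2 teal (fewer than 31), giving 31 + 31 + 25 + 31 + 2 = 120.
One more sock then forces some color to 32, so 120 + 1 = 121.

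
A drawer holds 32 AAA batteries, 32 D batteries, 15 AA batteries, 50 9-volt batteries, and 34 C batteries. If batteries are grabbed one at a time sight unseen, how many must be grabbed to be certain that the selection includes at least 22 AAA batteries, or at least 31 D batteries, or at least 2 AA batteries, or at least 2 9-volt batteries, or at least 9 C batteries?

62

Each of the 5 types has its own threshold; avoid all of them simultaneously.
The worst case stops just short of every target: 21 AAA, 30 D, 1 AA, 1 9-volt, 8 C — 21 + 30 + 1 + 1 + 8 = 61 batteries.
One more battery must push some type to its target, so 61 + 1 = 62.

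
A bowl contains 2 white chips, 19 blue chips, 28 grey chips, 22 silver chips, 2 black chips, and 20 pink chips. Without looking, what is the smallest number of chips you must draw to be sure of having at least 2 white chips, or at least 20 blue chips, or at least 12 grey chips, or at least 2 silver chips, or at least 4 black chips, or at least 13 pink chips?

47

Each of the 6 colors has its own threshold; avoid all of them simultaneously.
The worst case stops just short of every target: 1 white, 19 blue, 11 grey, 1 silver, all 2 black, 12 pink — 1 + 19 + 11 + 1 + 2 + 12 = 46 chips.
One more chip must push some color to its target, so 46 + 1 = 47.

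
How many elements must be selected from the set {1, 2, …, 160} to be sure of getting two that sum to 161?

Partition {1, …, 160} into 80 pairs: {1,160}, {2,159}, …, {80,81}.
Choosing 80 integers — say the integers 1 through 80 — takes one from each pair and avoids the property.
Choosing 81 forces two into the same pair by pigeonhole, and those sum to 161. So 81.

81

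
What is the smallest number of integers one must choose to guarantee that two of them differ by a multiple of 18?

Use the pigeonhole principle on residue classes: two integers differ by a multiple of 18 exactly when they share a remainder mod 18.
There are 18 residue classes mod 18, so 18 integers can all lie in distinct classes.
One more integer must repeat a residue, giving a difference divisible by 18. So n = 18 + 1 = 19.

19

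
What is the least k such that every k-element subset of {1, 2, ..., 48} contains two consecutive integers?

Partition {1, …, 48} into 24 pairs: {1,2}, {3,4}, …, {47,48}.
Choosing 24 integers — say the 24 even numbers 2, 4, …, 48 — takes one from each pair and avoids the property.
Choosing 25 forces two into the same pair by pigeonhole, and those are consecutive. So 25.

25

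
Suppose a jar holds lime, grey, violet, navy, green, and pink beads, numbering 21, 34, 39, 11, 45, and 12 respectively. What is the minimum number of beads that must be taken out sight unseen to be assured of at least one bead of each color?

The hardest color to obtain is navy: we could draw every other bead first — 162 − 11 = 151 beads — without a single navy one.
The next draw must be navy, so 151 + 1 = 152.

152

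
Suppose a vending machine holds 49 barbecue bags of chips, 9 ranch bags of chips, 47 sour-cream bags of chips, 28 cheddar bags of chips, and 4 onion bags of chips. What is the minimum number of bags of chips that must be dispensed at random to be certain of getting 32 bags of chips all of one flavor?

104

Treat the 5 flavors as pigeonholes.
In the worst case we take at most 31 of each flavor, but all 9 ranch, all 28 cheddar, and all 4 onion (fewer than 31), giving 31 + 9 + 31 + 28 + 4 = 103.
One more bag of chips then forces some flavor to 32, so 103 + 1 = 104.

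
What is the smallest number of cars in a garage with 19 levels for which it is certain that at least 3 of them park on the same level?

There are 19 levels acting as pigeonholes.
With 19 × 2 = 38 cars we could place exactly 2 in each, with no class reaching 3.
One more forces some class to hold 3, so 38 + 1 = 39.

39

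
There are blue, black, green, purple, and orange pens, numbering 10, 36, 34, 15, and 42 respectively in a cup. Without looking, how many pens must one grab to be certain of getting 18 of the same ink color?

In the worst case we take at most 17 of each ink color, but all 10 blue and all 15 purple (fewer than 17), giving 10 + 17 + 17 + 15 + 17 = 76.
One more pen then forces some ink color to 18, so 76 + 1 = 77.

77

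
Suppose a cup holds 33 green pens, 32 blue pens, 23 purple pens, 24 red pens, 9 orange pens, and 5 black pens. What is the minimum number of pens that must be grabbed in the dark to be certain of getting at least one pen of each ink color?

The hardest ink color to obtain is black: we could draw every other pen first — 126 − 5 = 121 pens — without a single black one.
The next draw must be black, so 121 + 1 = 122.

122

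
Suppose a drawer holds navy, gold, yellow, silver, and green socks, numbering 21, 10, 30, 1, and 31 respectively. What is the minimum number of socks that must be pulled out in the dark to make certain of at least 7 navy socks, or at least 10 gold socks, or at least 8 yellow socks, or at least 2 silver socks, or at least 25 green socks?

Each of the 5 colors has its own threshold; avoid all of them simultaneously.
The worst case stops just short of every target: 6 navy, 9 gold, 7 yellow, 1 silver, 24 green — 6 + 9 + 7 + 1 + 24 = 47 socks.
One more sock must push some color to its target, so 47 + 1 = 48.

48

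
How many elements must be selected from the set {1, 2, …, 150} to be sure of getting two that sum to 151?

Partition {1, …, 150} into 75 pairs: {1,150}, {2,149}, …, {75,76}.
Choosing 75 integers — say the integers 1 through 75 — takes one from each pair and avoids the property.
Choosing 76 forces two into the same pair by pigeonhole, and those sum to 151. So 76.

76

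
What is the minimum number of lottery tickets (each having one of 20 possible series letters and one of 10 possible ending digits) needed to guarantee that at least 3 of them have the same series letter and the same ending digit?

401

There are 20 × 10 = 200 (series letter, ending digit) combinations acting as pigeonholes.
With 200 × 2 = 400 lottery tickets we could place exactly 2 in each, with no (series letter, ending digit) pair reaching 3.
One more forces some (series letter, ending digit) pair to hold 3, so 400 + 1 = 401.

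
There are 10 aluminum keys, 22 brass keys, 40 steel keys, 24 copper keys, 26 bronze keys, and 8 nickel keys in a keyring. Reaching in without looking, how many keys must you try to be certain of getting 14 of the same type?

71

In the worst case we take at most 13 of each type, but all 10 aluminum and all 8 nickel (fewer than 13), giving 10 + 13 + 13 + 13 + 13 + 8 = 70.
One more key then forces some type to 14, so 70 + 1 = 71.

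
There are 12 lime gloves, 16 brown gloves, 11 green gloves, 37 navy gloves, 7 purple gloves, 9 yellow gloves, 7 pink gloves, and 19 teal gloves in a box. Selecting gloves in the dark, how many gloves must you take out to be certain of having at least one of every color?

The hardest color to obtain is purple: we could draw every other glove first — 118 − 7 = 111 gloves — without a single purple one.
The next draw must be purple, so 111 + 1 = 112.

112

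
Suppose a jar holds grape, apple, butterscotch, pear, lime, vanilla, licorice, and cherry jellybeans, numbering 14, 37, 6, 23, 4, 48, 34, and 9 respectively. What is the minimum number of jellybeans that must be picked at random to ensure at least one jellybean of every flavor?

172

The hardest flavor to obtain is lime: we could draw every other jellybean first — 175 − 4 = 171 jellybeans — without a single lime one.
The next draw must be lime, so 171 + 1 = 172.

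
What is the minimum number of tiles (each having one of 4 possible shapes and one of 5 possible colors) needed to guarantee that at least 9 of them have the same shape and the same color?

There are 4 × 5 = 20 (shape, color) combinations acting as pigeonholes.
With 20 × 8 = 160 tiles we could place exactly 8 in each, with no (shape, color) pair reaching 9.
One more forces some (shape, color) pair to hold 9, so 160 + 1 = 161.

161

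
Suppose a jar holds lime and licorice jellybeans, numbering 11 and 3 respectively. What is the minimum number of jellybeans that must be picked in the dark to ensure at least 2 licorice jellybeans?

To avoid licorice jellybeans as long as possible, exhaust the other 1 flavor first.
The worst case draws every non-licorice jellybean first: 11.
The next 2 draws are then forced to be licorice, giving 11 + 2 = 13.

13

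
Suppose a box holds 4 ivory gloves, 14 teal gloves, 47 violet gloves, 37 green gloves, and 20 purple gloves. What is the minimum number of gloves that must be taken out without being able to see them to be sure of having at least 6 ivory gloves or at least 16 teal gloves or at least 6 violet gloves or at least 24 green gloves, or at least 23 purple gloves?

67

Each of the 5 colors has its own threshold; avoid all of them simultaneously.
The worst case stops just short of every target: all 4 ivory, all 14 teal, 5 violet, 23 green, all 20 purple — 4 + 14 + 5 + 23 + 20 = 66 gloves.
One more glove must push some color to its target, so 66 + 1 = 67.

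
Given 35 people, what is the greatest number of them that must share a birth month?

3

If each of the 12 months of the year held at most 2, the total would be at most 12 × 2 = 24 < 35, a contradiction.
So at least one holds ⌈35/12⌉ = 3.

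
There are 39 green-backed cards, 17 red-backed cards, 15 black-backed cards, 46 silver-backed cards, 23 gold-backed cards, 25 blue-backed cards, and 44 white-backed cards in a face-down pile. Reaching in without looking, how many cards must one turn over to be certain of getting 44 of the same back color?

Treat the 7 back colors as pigeonholes.
In the worst case we take at most 43 of each back color, but all 39 green-backed, all 17 red-backed, all 15 black-backed, all 23 gold-backed, and all 25 blue-backed (fewer than 43), giving 39 + 17 + 15 + 43 + 23 + 25 + 43 = 205.
One more card then forces some back color to 44, so 205 + 1 = 206.

206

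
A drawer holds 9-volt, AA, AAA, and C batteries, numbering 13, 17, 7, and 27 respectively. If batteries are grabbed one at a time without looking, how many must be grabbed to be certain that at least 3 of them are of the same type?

9

Treat the 4 types as pigeonholes.
The worst case takes 2 batteries of each type without reaching 3 of any: 4 × 2 = 8.
The next battery must bring some type to 3, so 8 + 1 = 9.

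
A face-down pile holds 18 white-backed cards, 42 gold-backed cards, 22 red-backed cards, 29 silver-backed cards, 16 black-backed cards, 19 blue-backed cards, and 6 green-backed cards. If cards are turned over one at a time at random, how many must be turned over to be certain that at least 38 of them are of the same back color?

Treat the 7 back colors as pigeonholes.
In the worst case we take at most 37 of each back color, but all 18 white-backed, all 22 red-backed, all 29 silver-backed, all 16 black-backed, all 19 blue-backed, and all 6 green-backed (fewer than 37), giving 18 + 37 + 22 + 29 + 16 + 19 + 6 = 147.
One more card then forces some back color to 38, so 147 + 1 = 148.

148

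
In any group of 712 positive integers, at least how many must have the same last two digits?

There are 100 possible two-digit endings, which serve as the pigeonholes.
If each of the 100 possible two-digit endings held at most 7, the total would be at most 100 × 7 = 700 < 712, a contradiction.
So at least one holds ⌈712/100⌉ = 8.

8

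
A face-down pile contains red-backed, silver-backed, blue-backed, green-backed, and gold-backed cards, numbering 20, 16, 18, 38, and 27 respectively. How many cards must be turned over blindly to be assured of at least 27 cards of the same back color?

107

Treat the 5 back colors as pigeonholes.
In the worst case we take at most 26 of each back color, but all 20 red-backed, all 16 silver-backed, and all 18 blue-backed (fewer than 26), giving 20 + 16 + 18 + 26 + 26 = 106.
One more card then forces some back color to 27, so 106 + 1 = 107.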